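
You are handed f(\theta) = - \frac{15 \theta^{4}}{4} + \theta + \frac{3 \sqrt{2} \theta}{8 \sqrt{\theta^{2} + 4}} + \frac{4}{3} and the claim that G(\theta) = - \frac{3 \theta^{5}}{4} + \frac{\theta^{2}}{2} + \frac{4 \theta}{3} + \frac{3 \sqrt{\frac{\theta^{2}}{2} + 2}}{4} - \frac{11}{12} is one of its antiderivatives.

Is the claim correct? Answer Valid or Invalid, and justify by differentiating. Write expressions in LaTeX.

d/d\theta[G] = \frac{- 90 \theta^{4} \sqrt{\theta^{2} + 4} + 24 \theta \sqrt{\theta^{2} + 4} + 9 \sqrt{2} \theta + 32 \sqrt{\theta^{2} + 4}}{24 \sqrt{\theta^{2} + 4}}
This equals f(\theta) exactly, so the claim holds.

Valid. The derivative of G reproduces f.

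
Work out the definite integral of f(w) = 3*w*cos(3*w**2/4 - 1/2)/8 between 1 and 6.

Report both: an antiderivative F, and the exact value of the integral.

Antiderivative: F(w) = sin(3*w**2/4 - 1/2)/4; value = -sin(1/4)/4 + sin(53/2)/4

f matches the chain-rule pattern g'(h)*h' with inner function h(w) = 3*w**2/4 - 1/2; substituting u = h(w) collapses the integral.
F(w) = sin(3*w**2/4 - 1/2)/4 is an antiderivative of f.
Check: d/dw[sin(3*w**2/4 - 1/2)/4] = 3*w*cos(3*w**2/4 - 1/2)/8 = f(w).
F(6) = sin(53/2)/4; F(1) = sin(1/4)/4.
Integral = F(6) - F(1) = -sin(1/4)/4 + sin(53/2)/4.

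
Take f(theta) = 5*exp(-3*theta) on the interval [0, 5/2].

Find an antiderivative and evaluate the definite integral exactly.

Antiderivative: F(theta) = -5*exp(-3*theta)/3; value = 5/3 - 5*exp(-15/2)/3

For F(theta) to be correct the identity F'(theta) - f(theta) = 0 must hold.
F(theta) = -5*exp(-3*theta)/3 is an antiderivative of f.
Check: d/dtheta[-5*exp(-3*theta)/3] = 5*exp(-3*theta) = f(theta).
F(5/2) = -5*exp(-15/2)/3; F(0) = -5/3.
Integral = F(5/2) - F(0) = 5/3 - 5*exp(-15/2)/3.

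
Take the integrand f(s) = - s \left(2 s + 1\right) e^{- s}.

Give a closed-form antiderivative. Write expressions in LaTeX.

Recognize the product-rule pattern: f = u'v + uv' with u = 2 s^{2} + 5 s + 5, v = e^{- s}, so integration by parts undoes it.
Check: d/ds[\left(2 s^{2} + 5 s + 5\right) e^{- s}] = \left(- 2 s^{2} - s\right) e^{- s}, which equals f(s).

An antiderivative is F(s) = \left(2 s^{2} + 5 s + 5\right) e^{- s}.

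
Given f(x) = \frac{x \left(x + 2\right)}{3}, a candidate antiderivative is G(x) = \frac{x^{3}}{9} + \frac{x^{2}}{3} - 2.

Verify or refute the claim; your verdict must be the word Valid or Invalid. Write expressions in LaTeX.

Valid: G'(x) = f(x).

d/dx[G] = \frac{x^{2}}{3} + \frac{2 x}{3}
This equals f(x) exactly, so the claim holds.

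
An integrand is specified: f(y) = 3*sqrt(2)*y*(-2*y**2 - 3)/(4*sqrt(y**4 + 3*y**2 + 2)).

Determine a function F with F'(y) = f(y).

f matches the chain-rule pattern g'(h)*h' with inner function h(y) = y**4/2 + 3*y**2/2 + 1; substituting u = h(y) collapses the integral.
Check: d/dy[-3*sqrt(2)*sqrt(y**2 + 1)*sqrt(y**2 + 2)/4] = (-6*sqrt(2)*y**3 - 9*sqrt(2)*y)/(4*sqrt(y**2 + 1)*sqrt(y**2 + 2)), which equals f(y).

An antiderivative is F(y) = -3*sqrt(2)*sqrt(y**2 + 1)*sqrt(y**2 + 2)/4.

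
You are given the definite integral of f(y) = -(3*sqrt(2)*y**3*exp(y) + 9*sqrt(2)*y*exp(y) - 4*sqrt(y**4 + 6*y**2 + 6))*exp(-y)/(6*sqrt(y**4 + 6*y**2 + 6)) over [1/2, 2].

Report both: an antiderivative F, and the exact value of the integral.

Antiderivative: F(y) = sqrt(2)*(-3*sqrt(y**4 + 6*y**2 + 6)*exp(y) - 4*sqrt(2))*exp(-y)/12; value = -sqrt(23)/2 - 2*exp(-2)/3 + 2*exp(-1/2)/3 + 11*sqrt(2)/16

Recover f(y) by differentiating a candidate F(y); any mismatch rules it out.
F(y) = sqrt(2)*(-3*sqrt(y**4 + 6*y**2 + 6)*exp(y) - 4*sqrt(2))*exp(-y)/12 is an antiderivative of f.
Check: d/dy[sqrt(2)*(-3*sqrt(y**4 + 6*y**2 + 6)*exp(y) - 4*sqrt(2))*exp(-y)/12] = (-3*sqrt(2)*y**3*exp(y) - 9*sqrt(2)*y*exp(y) + 4*sqrt(y**4 + 6*y**2 + 6))*exp(-y)/(6*sqrt(y**4 + 6*y**2 + 6)), which equals f(y).
F(2) = -sqrt(23)/2 - 2*exp(-2)/3; F(1/2) = -11*sqrt(2)/16 - 2*exp(-1/2)/3.
Integral = F(2) - F(1/2) = -sqrt(23)/2 - 2*exp(-2)/3 + 2*exp(-1/2)/3 + 11*sqrt(2)/16.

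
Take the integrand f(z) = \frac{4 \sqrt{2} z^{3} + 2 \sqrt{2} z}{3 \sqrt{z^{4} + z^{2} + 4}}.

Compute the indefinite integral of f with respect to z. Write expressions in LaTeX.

f matches the chain-rule pattern g'(h)*h' with inner function h(z) = \frac{z^{4}}{2} + \frac{z^{2}}{2} + 2; substituting u = h(z) collapses the integral.
Check: d/dz[\frac{2 \sqrt{2} \sqrt{z^{4} + z^{2} + 4}}{3}] = \frac{4 \sqrt{2} z^{3} + 2 \sqrt{2} z}{3 \sqrt{z^{4} + z^{2} + 4}} = f(z).

F(z) = \frac{2 \sqrt{2} \sqrt{z^{4} + z^{2} + 4}}{3} + C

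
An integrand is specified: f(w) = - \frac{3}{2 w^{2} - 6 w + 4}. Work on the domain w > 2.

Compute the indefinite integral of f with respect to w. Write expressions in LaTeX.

The denominator factors as 2 \left(w - 2\right) \left(w - 1\right); partial fractions split f into directly integrable pieces: \frac{3}{2 \left(w - 1\right)} - \frac{3}{2 \left(w - 2\right)}.
Check: d/dw[\frac{3 \left(- \log{\left(w - 2 \right)} + \log{\left(w - 1 \right)}\right)}{2}] = - \frac{3}{2 w^{2} - 6 w + 4} = f(w).

F(w) = \frac{3 \left(- \log{\left(w - 2 \right)} + \log{\left(w - 1 \right)}\right)}{2} + C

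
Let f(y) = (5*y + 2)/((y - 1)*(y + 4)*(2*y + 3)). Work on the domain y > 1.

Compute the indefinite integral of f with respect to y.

F(y) = 7*log(y - 1)/25 + 11*log(y + 3/2)/25 - 18*log(y + 4)/25 + C

Factor the denominator ((y - 1)*(y + 4)*(2*y + 3)) and decompose: f = 22/(25*(2*y + 3)) - 18/(25*(y + 4)) + 7/(25*(y - 1)); each piece integrates to a log, atan, or power term.
Check: d/dy[7*log(y - 1)/25 + 11*log(y + 3/2)/25 - 18*log(y + 4)/25] = (5*y + 2)/(2*y**3 + 9*y**2 + y - 12), which equals f(y).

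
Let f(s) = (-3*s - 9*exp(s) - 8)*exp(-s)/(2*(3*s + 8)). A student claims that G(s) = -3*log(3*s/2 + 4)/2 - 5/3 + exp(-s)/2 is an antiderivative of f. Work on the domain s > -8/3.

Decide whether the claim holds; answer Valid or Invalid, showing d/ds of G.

Valid - differentiating G returns exactly f.

d/ds[G] = (-3*s - 9*exp(s) - 8)/(6*s*exp(s) + 16*exp(s))
This equals f(s) exactly, so the claim holds.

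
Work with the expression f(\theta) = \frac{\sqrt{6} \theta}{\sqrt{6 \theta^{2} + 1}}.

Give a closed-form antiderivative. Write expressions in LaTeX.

f matches the chain-rule pattern g'(h)*h' with inner function h(\theta) = 4 \theta^{2} + \frac{2}{3}; substituting u = h(\theta) collapses the integral.
Check: d/d\theta[\frac{\sqrt{6} \sqrt{6 \theta^{2} + 1}}{6}] = \frac{\sqrt{6} \theta}{\sqrt{6 \theta^{2} + 1}} = f(\theta).

An antiderivative is F(\theta) = \frac{\sqrt{6} \sqrt{6 \theta^{2} + 1}}{6}.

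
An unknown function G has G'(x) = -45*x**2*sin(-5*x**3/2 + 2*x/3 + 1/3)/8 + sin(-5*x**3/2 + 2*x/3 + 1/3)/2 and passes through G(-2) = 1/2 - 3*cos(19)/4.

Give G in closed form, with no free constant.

The substitution u = -5*x**3/2 + 2*x/3 + 1/3 works: G'(x) is exactly (dG/du)*(du/dx) for that inner function.
A general antiderivative is -3*cos(-5*x**3/2 + 2*x/3 + 1/3)/4 + C.
The condition gives C = 1/2 - 3*cos(19)/4 - (-3*cos(19)/4) = 1/2.
So G(x) = 1/2 - 3*cos(-5*x**3/2 + 2*x/3 + 1/3)/4.
Check: d/dx[1/2 - 3*cos(-5*x**3/2 + 2*x/3 + 1/3)/4] = -45*x**2*sin(-5*x**3/2 + 2*x/3 + 1/3)/8 + sin(-5*x**3/2 + 2*x/3 + 1/3)/2 = G'(x).

G(x) = 1/2 - 3*cos(-5*x**3/2 + 2*x/3 + 1/3)/4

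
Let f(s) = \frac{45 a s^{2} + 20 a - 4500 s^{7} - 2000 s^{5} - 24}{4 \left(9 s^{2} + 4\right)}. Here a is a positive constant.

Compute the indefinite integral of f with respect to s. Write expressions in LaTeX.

Whatever form F(s) takes, F'(s) = f(s) is non-negotiable.
Check: d/ds[\frac{5 a s}{4} - \frac{125 s^{6}}{6} - \operatorname{atan}{\left(\frac{3 s}{2} \right)}] = \frac{45 a s^{2} + 20 a - 4500 s^{7} - 2000 s^{5} - 24}{36 s^{2} + 16}, which equals f(s).

F(s) = \frac{5 a s}{4} - \frac{125 s^{6}}{6} - \operatorname{atan}{\left(\frac{3 s}{2} \right)} + C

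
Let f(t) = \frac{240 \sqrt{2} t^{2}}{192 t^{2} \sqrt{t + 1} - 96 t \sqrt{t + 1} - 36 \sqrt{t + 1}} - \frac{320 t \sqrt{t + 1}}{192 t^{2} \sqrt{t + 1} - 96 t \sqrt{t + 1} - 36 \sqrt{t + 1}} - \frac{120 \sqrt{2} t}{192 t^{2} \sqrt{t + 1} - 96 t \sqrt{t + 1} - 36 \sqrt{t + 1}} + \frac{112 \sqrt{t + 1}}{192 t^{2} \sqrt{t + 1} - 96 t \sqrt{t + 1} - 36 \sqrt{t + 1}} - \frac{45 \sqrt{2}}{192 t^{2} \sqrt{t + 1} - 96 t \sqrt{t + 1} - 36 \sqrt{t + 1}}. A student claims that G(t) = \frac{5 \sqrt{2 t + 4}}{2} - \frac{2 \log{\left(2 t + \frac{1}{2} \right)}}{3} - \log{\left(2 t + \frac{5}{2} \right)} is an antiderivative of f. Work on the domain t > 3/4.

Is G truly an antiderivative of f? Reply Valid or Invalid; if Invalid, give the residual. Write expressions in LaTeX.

Invalid: d/dt[G] - f = \frac{960 \sqrt{2} t^{3} \sqrt{t + 1} - 960 \sqrt{2} t^{3} \sqrt{t + 2} + 720 \sqrt{2} t^{2} \sqrt{t + 1} - 720 \sqrt{2} t^{2} \sqrt{t + 2} + 1280 t \sqrt{t + 1} \sqrt{t + 2} - 780 \sqrt{2} t \sqrt{t + 1} + 780 \sqrt{2} t \sqrt{t + 2} + 64 \sqrt{t + 1} \sqrt{t + 2} - 225 \sqrt{2} \sqrt{t + 1} + 225 \sqrt{2} \sqrt{t + 2}}{768 t^{3} \sqrt{t + 1} \sqrt{t + 2} + 576 t^{2} \sqrt{t + 1} \sqrt{t + 2} - 624 t \sqrt{t + 1} \sqrt{t + 2} - 180 \sqrt{t + 1} \sqrt{t + 2}}, which is not 0.

d/dt[G] = \frac{240 \sqrt{2} t^{2} - 320 t \sqrt{t + 2} + 360 \sqrt{2} t - 208 \sqrt{t + 2} + 75 \sqrt{2}}{192 t^{2} \sqrt{t + 2} + 288 t \sqrt{t + 2} + 60 \sqrt{t + 2}}
d/dt[G] - f(t) = \frac{960 \sqrt{2} t^{3} \sqrt{t + 1} - 960 \sqrt{2} t^{3} \sqrt{t + 2} + 720 \sqrt{2} t^{2} \sqrt{t + 1} - 720 \sqrt{2} t^{2} \sqrt{t + 2} + 1280 t \sqrt{t + 1} \sqrt{t + 2} - 780 \sqrt{2} t \sqrt{t + 1} + 780 \sqrt{2} t \sqrt{t + 2} + 64 \sqrt{t + 1} \sqrt{t + 2} - 225 \sqrt{2} \sqrt{t + 1} + 225 \sqrt{2} \sqrt{t + 2}}{768 t^{3} \sqrt{t + 1} \sqrt{t + 2} + 576 t^{2} \sqrt{t + 1} \sqrt{t + 2} - 624 t \sqrt{t + 1} \sqrt{t + 2} - 180 \sqrt{t + 1} \sqrt{t + 2}} != 0.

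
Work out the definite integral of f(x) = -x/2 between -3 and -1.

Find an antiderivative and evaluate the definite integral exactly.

Check any antiderivative F(x) by computing F'(x) and comparing it with f(x).
F(x) = (10 - x**2)/4 is an antiderivative of f.
Check: d/dx[(10 - x**2)/4] = -x/2 = f(x).
F(-1) = 9/4; F(-3) = 1/4.
Integral = F(-1) - F(-3) = 2.

Antiderivative: F(x) = (10 - x**2)/4; value = 2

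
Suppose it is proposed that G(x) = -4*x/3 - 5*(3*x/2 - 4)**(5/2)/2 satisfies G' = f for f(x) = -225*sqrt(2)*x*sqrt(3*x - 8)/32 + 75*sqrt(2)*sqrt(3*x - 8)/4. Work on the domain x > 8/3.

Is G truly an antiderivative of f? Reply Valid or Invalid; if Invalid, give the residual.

Invalid: d/dx[G] - f = -4/3, which is not 0.

d/dx[G] = sqrt(2)*(-675*x*sqrt(3*x - 8) + 1800*sqrt(3*x - 8) - 64*sqrt(2))/96
d/dx[G] - f(x) = -4/3 != 0.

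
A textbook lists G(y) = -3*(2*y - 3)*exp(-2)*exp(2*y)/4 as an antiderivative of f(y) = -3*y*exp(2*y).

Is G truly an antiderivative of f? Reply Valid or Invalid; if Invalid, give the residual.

Invalid: d/dy[G] - f = -3*y*exp(-2)*exp(2*y) + 3*y*exp(2*y) + 3*exp(-2)*exp(2*y), which is not 0.

d/dy[G] = (-3*y*exp(2*y) + 3*exp(2*y))*exp(-2)
d/dy[G] - f(y) = -3*y*exp(-2)*exp(2*y) + 3*y*exp(2*y) + 3*exp(-2)*exp(2*y) != 0.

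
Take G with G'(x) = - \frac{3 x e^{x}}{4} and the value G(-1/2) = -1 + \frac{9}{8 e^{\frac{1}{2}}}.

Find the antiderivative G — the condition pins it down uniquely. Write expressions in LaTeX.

G(x) = - \frac{3 x e^{x}}{4} + \frac{3 e^{x}}{4} - 1

Recognize the product-rule pattern: G'(x) = u'v + uv' with u = \frac{3}{4} - \frac{3 x}{4}, v = e^{x}, so integration by parts undoes it.
A general antiderivative is \frac{\left(3 - 3 x\right) e^{x}}{4} + C.
The condition gives C = -1 + \frac{9}{8 e^{\frac{1}{2}}} - (\frac{9}{8 e^{\frac{1}{2}}}) = -1.
So G(x) = - \frac{3 x e^{x}}{4} + \frac{3 e^{x}}{4} - 1.
Check: d/dx[- \frac{3 x e^{x}}{4} + \frac{3 e^{x}}{4} - 1] = - \frac{3 x e^{x}}{4} = G'(x).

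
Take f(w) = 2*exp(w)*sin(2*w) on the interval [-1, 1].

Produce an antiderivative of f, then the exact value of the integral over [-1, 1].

Antiderivative: F(w) = 2*exp(w)*sin(2*w)/5 - 4*exp(w)*cos(2*w)/5; value = 4*exp(-1)*cos(2)/5 + 2*exp(-1)*sin(2)/5 - 4*exp(1)*cos(2)/5 + 2*exp(1)*sin(2)/5

Recover f(w) by differentiating a candidate F(w); any mismatch rules it out.
F(w) = 2*exp(w)*sin(2*w)/5 - 4*exp(w)*cos(2*w)/5 is an antiderivative of f.
Check: d/dw[2*exp(w)*sin(2*w)/5 - 4*exp(w)*cos(2*w)/5] = 2*exp(w)*sin(2*w) = f(w).
F(1) = -4*exp(1)*cos(2)/5 + 2*exp(1)*sin(2)/5; F(-1) = -2*exp(-1)*sin(2)/5 - 4*exp(-1)*cos(2)/5.
Integral = F(1) - F(-1) = 4*exp(-1)*cos(2)/5 + 2*exp(-1)*sin(2)/5 - 4*exp(1)*cos(2)/5 + 2*exp(1)*sin(2)/5.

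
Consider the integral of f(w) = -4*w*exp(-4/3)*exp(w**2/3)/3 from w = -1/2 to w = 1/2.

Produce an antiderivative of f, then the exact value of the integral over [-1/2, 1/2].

Antiderivative: F(w) = -2*exp(-4/3)*exp(w**2/3); value = 0

The substitution u = w**2/3 - 4/3 works: f is exactly (dF/du)*(du/dw) for that inner function.
F(w) = -2*exp(-4/3)*exp(w**2/3) is an antiderivative of f.
Check: d/dw[-2*exp(-4/3)*exp(w**2/3)] = -4*w*exp(-4/3)*exp(w**2/3)/3 = f(w).
F(1/2) = -2*exp(-5/4); F(-1/2) = -2*exp(-5/4).
Integral = F(1/2) - F(-1/2) = 0.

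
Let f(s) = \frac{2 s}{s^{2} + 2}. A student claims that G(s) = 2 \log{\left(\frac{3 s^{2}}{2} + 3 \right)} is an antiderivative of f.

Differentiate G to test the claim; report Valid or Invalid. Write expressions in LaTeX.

Invalid: d/ds[G] - f = \frac{2 s}{s^{2} + 2}, which is not 0.

d/ds[G] = \frac{4 s}{s^{2} + 2}
d/ds[G] - f(s) = \frac{2 s}{s^{2} + 2} != 0.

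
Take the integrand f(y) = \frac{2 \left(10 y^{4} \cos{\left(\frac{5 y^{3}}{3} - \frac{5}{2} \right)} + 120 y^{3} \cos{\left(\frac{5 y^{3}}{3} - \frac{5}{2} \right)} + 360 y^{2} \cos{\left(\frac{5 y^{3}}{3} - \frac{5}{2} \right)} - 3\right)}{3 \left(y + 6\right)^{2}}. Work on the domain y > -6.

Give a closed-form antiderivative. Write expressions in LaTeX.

An antiderivative is F(y) = \frac{2 \left(2 \left(y + 6\right) \sin{\left(\frac{5 y^{3}}{3} - \frac{5}{2} \right)} + 3\right)}{3 \left(y + 6\right)}.

A first test for any F(y): its y-derivative must equal f(y) identically.
Check: d/dy[\frac{2 \left(2 \left(y + 6\right) \sin{\left(\frac{5 y^{3}}{3} - \frac{5}{2} \right)} + 3\right)}{3 \left(y + 6\right)}] = \frac{20 y^{4} \cos{\left(\frac{5 y^{3}}{3} - \frac{5}{2} \right)} + 240 y^{3} \cos{\left(\frac{5 y^{3}}{3} - \frac{5}{2} \right)} + 720 y^{2} \cos{\left(\frac{5 y^{3}}{3} - \frac{5}{2} \right)} - 6}{3 y^{2} + 36 y + 108}, which equals f(y).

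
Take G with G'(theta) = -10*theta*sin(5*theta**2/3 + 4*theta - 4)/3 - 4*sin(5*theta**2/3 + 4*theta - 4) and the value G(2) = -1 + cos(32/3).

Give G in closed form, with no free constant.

G'(theta) matches the chain-rule pattern g'(h)*h' with inner function h(theta) = 5*theta**2/3 + 4*theta - 4; substituting u = h(theta) collapses the integral.
A general antiderivative is cos(5*theta**2/3 + 4*theta - 4) + C.
The condition gives C = -1 + cos(32/3) - (cos(32/3)) = -1.
So G(theta) = cos(5*theta**2/3 + 4*theta - 4) - 1.
Check: d/dtheta[cos(5*theta**2/3 + 4*theta - 4) - 1] = -10*theta*sin(5*theta**2/3 + 4*theta - 4)/3 - 4*sin(5*theta**2/3 + 4*theta - 4) = G'(theta).

G(theta) = cos(5*theta**2/3 + 4*theta - 4) - 1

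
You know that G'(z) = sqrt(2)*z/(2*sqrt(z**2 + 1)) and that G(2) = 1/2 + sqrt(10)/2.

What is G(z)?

The substitution u = 2*z**2 + 2 works: G'(z) is exactly (dG/du)*(du/dz) for that inner function.
A general antiderivative is sqrt(2*z**2 + 2)/2 + C.
The condition gives C = 1/2 + sqrt(10)/2 - (sqrt(10)/2) = 1/2.
So G(z) = (sqrt(2)*sqrt(z**2 + 1) + 1)/2.
Check: d/dz[(sqrt(2)*sqrt(z**2 + 1) + 1)/2] = sqrt(2)*z/(2*sqrt(z**2 + 1)) = G'(z).

G(z) = (sqrt(2)*sqrt(z**2 + 1) + 1)/2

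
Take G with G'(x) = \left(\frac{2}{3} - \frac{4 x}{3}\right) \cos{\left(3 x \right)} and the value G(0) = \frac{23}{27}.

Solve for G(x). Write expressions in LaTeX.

G(x) = - \frac{4 x \sin{\left(3 x \right)}}{9} + \frac{2 \sin{\left(3 x \right)}}{9} - \frac{4 \cos{\left(3 x \right)}}{27} + 1

Check a candidate G(x) by differentiating: d/dx[G] must match the given G'(x).
A general antiderivative is - \frac{4 x \sin{\left(3 x \right)}}{9} + \frac{2 \sin{\left(3 x \right)}}{9} - \frac{4 \cos{\left(3 x \right)}}{27} + C.
The condition gives C = \frac{23}{27} - (- \frac{4}{27}) = 1.
So G(x) = - \frac{4 x \sin{\left(3 x \right)}}{9} + \frac{2 \sin{\left(3 x \right)}}{9} - \frac{4 \cos{\left(3 x \right)}}{27} + 1.
Check: d/dx[- \frac{4 x \sin{\left(3 x \right)}}{9} + \frac{2 \sin{\left(3 x \right)}}{9} - \frac{4 \cos{\left(3 x \right)}}{27} + 1] = - \frac{4 x \cos{\left(3 x \right)}}{3} + \frac{2 \cos{\left(3 x \right)}}{3}, which equals G'(x).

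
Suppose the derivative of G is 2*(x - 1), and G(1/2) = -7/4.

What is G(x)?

G(x) = x**2 - 2*x - 1

A candidate passes only if d/dx[G] lands on the given G'(x) exactly.
A general antiderivative is x**2 - 2*x - 1 + C.
The condition gives C = -7/4 - (-7/4) = 0.
So G(x) = x**2 - 2*x - 1.
Check: d/dx[x**2 - 2*x - 1] = 2*x - 2, which equals G'(x).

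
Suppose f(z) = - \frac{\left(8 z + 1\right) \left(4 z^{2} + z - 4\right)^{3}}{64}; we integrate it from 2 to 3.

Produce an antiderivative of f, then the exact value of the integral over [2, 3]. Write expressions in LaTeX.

f matches the chain-rule pattern g'(h)*h' with inner function h(z) = z^{2} + \frac{z}{4} - 1; substituting u = h(z) collapses the integral.
F(z) = - \left(z^{2} + \frac{z}{4} - 1\right)^{4} is an antiderivative of f.
Check: d/dz[- \left(z^{2} + \frac{z}{4} - 1\right)^{4}] = - 8 z^{7} - 7 z^{6} + \frac{87 z^{5}}{4} + \frac{235 z^{4}}{16} - \frac{1345 z^{3}}{64} - \frac{141 z^{2}}{16} + \frac{29 z}{4} + 1, which equals f(z).
F(3) = - \frac{1500625}{256}; F(2) = - \frac{2401}{16}.
Integral = F(3) - F(2) = - \frac{1462209}{256}.

Antiderivative: F(z) = - \left(z^{2} + \frac{z}{4} - 1\right)^{4}; value = - \frac{1462209}{256}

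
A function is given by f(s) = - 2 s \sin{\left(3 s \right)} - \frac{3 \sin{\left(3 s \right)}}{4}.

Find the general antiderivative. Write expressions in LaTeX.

F(s) = \frac{2 s \cos{\left(3 s \right)}}{3} - \frac{2 \sin{\left(3 s \right)}}{9} + \frac{\cos{\left(3 s \right)}}{4} + C

The integrand splits into summands that can be handled one at a time.
Check: d/ds[\frac{2 s \cos{\left(3 s \right)}}{3} - \frac{2 \sin{\left(3 s \right)}}{9} + \frac{\cos{\left(3 s \right)}}{4}] = - 2 s \sin{\left(3 s \right)} - \frac{3 \sin{\left(3 s \right)}}{4} = f(s).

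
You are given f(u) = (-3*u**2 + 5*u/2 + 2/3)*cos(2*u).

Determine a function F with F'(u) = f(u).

An antiderivative is F(u) = -(36*u**2*sin(2*u) - 30*u*sin(2*u) + 36*u*cos(2*u) - 26*sin(2*u) - 15*cos(2*u))/24.

Since d/du undoes antidifferentiation here, F'(u) = f(u) is required of F(u).
Check: d/du[-(36*u**2*sin(2*u) - 30*u*sin(2*u) + 36*u*cos(2*u) - 26*sin(2*u) - 15*cos(2*u))/24] = -3*u**2*cos(2*u) + 5*u*cos(2*u)/2 + 2*cos(2*u)/3, which equals f(u).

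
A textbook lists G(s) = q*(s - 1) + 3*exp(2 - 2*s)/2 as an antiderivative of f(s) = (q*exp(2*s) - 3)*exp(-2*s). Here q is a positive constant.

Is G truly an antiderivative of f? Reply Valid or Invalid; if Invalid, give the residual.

Invalid: d/ds[G] - f = (-3 + 3*exp(-2))*exp(2)*exp(-2*s), which is not 0.

d/ds[G] = (q*exp(-2)*exp(2*s) - 3)*exp(2)*exp(-2*s)
d/ds[G] - f(s) = (-3 + 3*exp(-2))*exp(2)*exp(-2*s) != 0.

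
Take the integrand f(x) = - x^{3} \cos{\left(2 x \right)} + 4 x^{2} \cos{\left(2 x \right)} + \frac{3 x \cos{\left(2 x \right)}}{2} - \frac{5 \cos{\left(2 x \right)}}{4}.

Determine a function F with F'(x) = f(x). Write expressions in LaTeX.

Integrate term by term and add the pieces.
Check: d/dx[- \frac{x^{3} \sin{\left(2 x \right)}}{2} + 2 x^{2} \sin{\left(2 x \right)} - \frac{3 x^{2} \cos{\left(2 x \right)}}{4} + \frac{3 x \sin{\left(2 x \right)}}{2} + 2 x \cos{\left(2 x \right)} - \frac{13 \sin{\left(2 x \right)}}{8} + \frac{3 \cos{\left(2 x \right)}}{4}] = - x^{3} \cos{\left(2 x \right)} + 4 x^{2} \cos{\left(2 x \right)} + \frac{3 x \cos{\left(2 x \right)}}{2} - \frac{5 \cos{\left(2 x \right)}}{4} = f(x).

An antiderivative is F(x) = - \frac{x^{3} \sin{\left(2 x \right)}}{2} + 2 x^{2} \sin{\left(2 x \right)} - \frac{3 x^{2} \cos{\left(2 x \right)}}{4} + \frac{3 x \sin{\left(2 x \right)}}{2} + 2 x \cos{\left(2 x \right)} - \frac{13 \sin{\left(2 x \right)}}{8} + \frac{3 \cos{\left(2 x \right)}}{4}.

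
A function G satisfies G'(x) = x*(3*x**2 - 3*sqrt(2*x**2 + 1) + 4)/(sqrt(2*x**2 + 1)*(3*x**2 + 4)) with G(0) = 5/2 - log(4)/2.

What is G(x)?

G(x) = (sqrt(2*x**2 + 1) - log(3*x**2 + 4) + 4)/2

A first test for any G(x): its x-derivative must equal the given G'(x).
A general antiderivative is sqrt(2*x**2 + 1)/2 - log(3*x**2 + 4)/2 + C.
The condition gives C = 5/2 - log(4)/2 - (1/2 - log(4)/2) = 2.
So G(x) = (sqrt(2*x**2 + 1) - log(3*x**2 + 4) + 4)/2.
Check: d/dx[(sqrt(2*x**2 + 1) - log(3*x**2 + 4) + 4)/2] = (3*x**3 - 3*x*sqrt(2*x**2 + 1) + 4*x)/(3*x**2*sqrt(2*x**2 + 1) + 4*sqrt(2*x**2 + 1)), which equals G'(x).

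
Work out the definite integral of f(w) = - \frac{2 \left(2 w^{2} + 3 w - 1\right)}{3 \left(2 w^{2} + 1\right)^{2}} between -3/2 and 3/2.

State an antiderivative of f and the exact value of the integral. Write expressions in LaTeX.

Antiderivative: F(w) = \frac{4 w + 3}{12 w^{2} + 6}; value = \frac{4}{11}

f has the shape u'v + uv' for u = \frac{1}{4 w^{2} + 2} and v = \frac{4 w}{3} + 1 — it is the derivative of the product u*v.
F(w) = \frac{4 w + 3}{12 w^{2} + 6} is an antiderivative of f.
Check: d/dw[\frac{4 w + 3}{12 w^{2} + 6}] = \frac{- 4 w^{2} - 6 w + 2}{12 w^{4} + 12 w^{2} + 3}, which equals f(w).
F(3/2) = \frac{3}{11}; F(-3/2) = - \frac{1}{11}.
Integral = F(3/2) - F(-3/2) = \frac{4}{11}.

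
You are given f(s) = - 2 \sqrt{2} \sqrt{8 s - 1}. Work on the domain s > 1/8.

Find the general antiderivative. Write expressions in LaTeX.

F(s) = - \frac{\sqrt{2} \left(8 s - 1\right)^{\frac{3}{2}}}{6} + C

An antiderivative F(s) passes only if d/ds[F] lands on f(s) exactly.
Check: d/ds[- \frac{\sqrt{2} \left(8 s - 1\right)^{\frac{3}{2}}}{6}] = - 2 \sqrt{2} \sqrt{8 s - 1} = f(s).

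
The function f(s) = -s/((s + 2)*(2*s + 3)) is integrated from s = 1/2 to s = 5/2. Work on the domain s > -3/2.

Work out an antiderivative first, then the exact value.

Factor the denominator ((s + 2)*(2*s + 3)) and decompose: f = 3/(2*s + 3) - 2/(s + 2); each piece integrates to a log, atan, or power term.
F(s) = 3*log(s + 3/2)/2 - 2*log(s + 2) is an antiderivative of f.
Check: d/ds[3*log(s + 3/2)/2 - 2*log(s + 2)] = -s/(2*s**2 + 7*s + 6), which equals f(s).
F(5/2) = -2*log(9/2) + 3*log(4)/2; F(1/2) = -2*log(5/2) + 3*log(2)/2.
Integral = F(5/2) - F(1/2) = -2*log(9/2) - 3*log(2)/2 + 2*log(5/2) + 3*log(4)/2.

Antiderivative: F(s) = 3*log(s + 3/2)/2 - 2*log(s + 2); value = -2*log(9/2) - 3*log(2)/2 + 2*log(5/2) + 3*log(4)/2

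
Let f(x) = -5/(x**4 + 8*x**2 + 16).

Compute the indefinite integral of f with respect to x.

Check any antiderivative F(x) by computing F'(x) and comparing it with f(x).
Check: d/dx[5*(-2*x - (x**2 + 4)*atan(x/2))/(16*(x**2 + 4))] = -5/(x**4 + 8*x**2 + 16) = f(x).

F(x) = 5*(-2*x - (x**2 + 4)*atan(x/2))/(16*(x**2 + 4)) + C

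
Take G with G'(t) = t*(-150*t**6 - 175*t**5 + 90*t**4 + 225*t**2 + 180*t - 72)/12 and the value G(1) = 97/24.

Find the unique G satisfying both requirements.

G'(t) has the shape u'v + uv' for u = 5*t**4/4 - 3 and v = -5*t**4/4 - 5*t**3/3 + t**2 + 3/4 — it is the derivative of the product u*v.
A general antiderivative is (5*t**4/4 - 3)*(-5*t**4/4 - 5*t**3/3 + t**2 + 3/4) + C.
The condition gives C = 97/24 - (49/24) = 2.
So G(t) = -(75*t**8 + 100*t**7 - 60*t**6 - 225*t**4 - 240*t**3 + 144*t**2 + 12)/48.
Check: d/dt[-(75*t**8 + 100*t**7 - 60*t**6 - 225*t**4 - 240*t**3 + 144*t**2 + 12)/48] = -25*t**7/2 - 175*t**6/12 + 15*t**5/2 + 75*t**3/4 + 15*t**2 - 6*t, which equals G'(t).

G(t) = -(75*t**8 + 100*t**7 - 60*t**6 - 225*t**4 - 240*t**3 + 144*t**2 + 12)/48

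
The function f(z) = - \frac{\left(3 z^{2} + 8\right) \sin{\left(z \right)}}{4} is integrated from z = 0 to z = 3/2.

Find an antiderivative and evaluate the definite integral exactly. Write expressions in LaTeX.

Antiderivative: F(z) = \frac{3 z^{2} \cos{\left(z \right)} - 6 z \sin{\left(z \right)} + 2 \cos{\left(z \right)}}{4}; value = - \frac{9 \sin{\left(\frac{3}{2} \right)}}{4} - \frac{1}{2} + \frac{35 \cos{\left(\frac{3}{2} \right)}}{16}

Recover f(z) by differentiating a candidate F(z); any mismatch rules it out.
F(z) = \frac{3 z^{2} \cos{\left(z \right)} - 6 z \sin{\left(z \right)} + 2 \cos{\left(z \right)}}{4} is an antiderivative of f.
Check: d/dz[\frac{3 z^{2} \cos{\left(z \right)} - 6 z \sin{\left(z \right)} + 2 \cos{\left(z \right)}}{4}] = - \frac{3 z^{2} \sin{\left(z \right)}}{4} - 2 \sin{\left(z \right)}, which equals f(z).
F(3/2) = - \frac{9 \sin{\left(\frac{3}{2} \right)}}{4} + \frac{35 \cos{\left(\frac{3}{2} \right)}}{16}; F(0) = \frac{1}{2}.
Integral = F(3/2) - F(0) = - \frac{9 \sin{\left(\frac{3}{2} \right)}}{4} - \frac{1}{2} + \frac{35 \cos{\left(\frac{3}{2} \right)}}{16}.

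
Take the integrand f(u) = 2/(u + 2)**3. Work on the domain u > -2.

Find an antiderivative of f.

Whatever form F(u) takes, F'(u) = f(u) is non-negotiable.
Check: d/du[-1/(u + 2)**2] = 2/(u**3 + 6*u**2 + 12*u + 8), which equals f(u).

An antiderivative is F(u) = -1/(u + 2)**2.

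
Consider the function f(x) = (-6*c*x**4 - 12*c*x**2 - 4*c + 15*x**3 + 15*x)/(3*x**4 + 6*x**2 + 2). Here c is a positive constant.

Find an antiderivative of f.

For F(x) to be correct the identity F'(x) - f(x) = 0 must hold.
Check: d/dx[-2*c*x + 5*log(x**4/2 + x**2 + 1/3)/4] = (-6*c*x**4 - 12*c*x**2 - 4*c + 15*x**3 + 15*x)/(3*x**4 + 6*x**2 + 2) = f(x).

An antiderivative is F(x) = -2*c*x + 5*log(x**4/2 + x**2 + 1/3)/4.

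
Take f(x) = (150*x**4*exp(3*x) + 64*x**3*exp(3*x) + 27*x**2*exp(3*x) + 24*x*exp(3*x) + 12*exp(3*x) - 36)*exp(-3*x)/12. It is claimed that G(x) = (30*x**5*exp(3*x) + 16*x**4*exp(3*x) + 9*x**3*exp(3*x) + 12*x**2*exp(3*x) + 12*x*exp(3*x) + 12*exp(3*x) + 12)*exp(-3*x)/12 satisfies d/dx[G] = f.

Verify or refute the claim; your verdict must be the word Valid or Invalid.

d/dx[G] = (150*x**4*exp(3*x) + 64*x**3*exp(3*x) + 27*x**2*exp(3*x) + 24*x*exp(3*x) + 12*exp(3*x) - 36)*exp(-3*x)/12
This equals f(x) exactly, so the claim holds.

Valid: G'(x) = f(x).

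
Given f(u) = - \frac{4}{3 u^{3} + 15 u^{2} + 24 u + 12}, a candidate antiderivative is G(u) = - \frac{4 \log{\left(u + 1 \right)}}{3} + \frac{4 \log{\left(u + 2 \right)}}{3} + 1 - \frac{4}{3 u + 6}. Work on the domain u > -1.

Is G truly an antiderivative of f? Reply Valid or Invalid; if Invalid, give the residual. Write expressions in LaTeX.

Valid - differentiating G returns exactly f.

d/du[G] = - \frac{4}{3 u^{3} + 15 u^{2} + 24 u + 12}
This equals f(u) exactly, so the claim holds.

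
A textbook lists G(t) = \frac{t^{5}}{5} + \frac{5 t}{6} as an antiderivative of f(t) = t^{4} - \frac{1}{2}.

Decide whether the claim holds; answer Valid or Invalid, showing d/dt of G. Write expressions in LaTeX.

Invalid: d/dt[G] - f = \frac{4}{3}, which is not 0.

d/dt[G] = t^{4} + \frac{5}{6}
d/dt[G] - f(t) = \frac{4}{3} != 0.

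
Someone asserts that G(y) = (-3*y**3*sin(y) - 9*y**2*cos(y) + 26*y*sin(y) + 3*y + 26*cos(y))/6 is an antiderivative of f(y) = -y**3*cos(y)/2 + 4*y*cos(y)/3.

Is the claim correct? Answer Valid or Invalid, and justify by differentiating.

d/dy[G] = -y**3*cos(y)/2 + 4*y*cos(y)/3 + 1/2
d/dy[G] - f(y) = 1/2 != 0.

Invalid: d/dy[G] - f = 1/2, which is not 0.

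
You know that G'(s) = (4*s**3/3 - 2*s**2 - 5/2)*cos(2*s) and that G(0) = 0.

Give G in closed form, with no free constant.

Since d/ds undoes antidifferentiation here, G(s) must give back the stated G'(s).
A general antiderivative is 2*s**3*sin(2*s)/3 - s**2*sin(2*s) + s**2*cos(2*s) - s*sin(2*s) - s*cos(2*s) - 3*sin(2*s)/4 - cos(2*s)/2 + C.
The condition gives C = 0 - (-1/2) = 1/2.
So G(s) = (8*s**3*sin(2*s) - 12*s**2*sin(2*s) + 12*s**2*cos(2*s) - 12*s*sin(2*s) - 12*s*cos(2*s) - 9*sin(2*s) - 6*cos(2*s) + 6)/12.
Check: d/ds[(8*s**3*sin(2*s) - 12*s**2*sin(2*s) + 12*s**2*cos(2*s) - 12*s*sin(2*s) - 12*s*cos(2*s) - 9*sin(2*s) - 6*cos(2*s) + 6)/12] = 4*s**3*cos(2*s)/3 - 2*s**2*cos(2*s) - 5*cos(2*s)/2, which equals G'(s).

G(s) = (8*s**3*sin(2*s) - 12*s**2*sin(2*s) + 12*s**2*cos(2*s) - 12*s*sin(2*s) - 12*s*cos(2*s) - 9*sin(2*s) - 6*cos(2*s) + 6)/12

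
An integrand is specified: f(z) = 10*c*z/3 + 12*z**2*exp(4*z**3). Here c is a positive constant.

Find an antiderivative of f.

The integrand splits into summands that can be handled one at a time.
Check: d/dz[(5*c*z**2 + 3*exp(4*z**3))/3] = 10*c*z/3 + 12*z**2*exp(4*z**3) = f(z).

An antiderivative is F(z) = (5*c*z**2 + 3*exp(4*z**3))/3.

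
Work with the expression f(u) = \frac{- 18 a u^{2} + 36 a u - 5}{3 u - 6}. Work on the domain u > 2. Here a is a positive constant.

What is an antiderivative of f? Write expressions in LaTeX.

An antiderivative is F(u) = - \frac{9 a u^{2} + 5 \log{\left(2 u - 4 \right)}}{3}.

Check any antiderivative F(u) by computing F'(u) and comparing it with f(u).
Check: d/du[- \frac{9 a u^{2} + 5 \log{\left(2 u - 4 \right)}}{3}] = \frac{- 18 a u^{2} + 36 a u - 5}{3 u - 6} = f(u).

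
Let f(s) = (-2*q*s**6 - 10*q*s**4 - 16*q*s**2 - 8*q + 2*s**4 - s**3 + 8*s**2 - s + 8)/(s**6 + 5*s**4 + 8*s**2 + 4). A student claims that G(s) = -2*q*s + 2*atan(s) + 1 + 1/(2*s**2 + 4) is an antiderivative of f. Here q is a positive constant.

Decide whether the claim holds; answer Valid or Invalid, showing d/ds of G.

d/ds[G] = (-2*q*s**6 - 10*q*s**4 - 16*q*s**2 - 8*q + 2*s**4 - s**3 + 8*s**2 - s + 8)/(s**6 + 5*s**4 + 8*s**2 + 4)
This equals f(s) exactly, so the claim holds.

Valid - the claim checks out under differentiation.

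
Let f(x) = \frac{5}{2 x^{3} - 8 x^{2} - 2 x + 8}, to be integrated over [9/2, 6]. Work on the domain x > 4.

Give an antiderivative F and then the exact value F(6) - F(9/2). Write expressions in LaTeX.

The denominator factors as 2 \left(x - 4\right) \left(x - 1\right) \left(x + 1\right); partial fractions split f into directly integrable pieces: \frac{1}{4 \left(x + 1\right)} - \frac{5}{12 \left(x - 1\right)} + \frac{1}{6 \left(x - 4\right)}.
F(x) = \frac{2 \log{\left(x - 4 \right)} - 5 \log{\left(x - 1 \right)} + 3 \log{\left(x + 1 \right)}}{12} is an antiderivative of f.
Check: d/dx[\frac{2 \log{\left(x - 4 \right)} - 5 \log{\left(x - 1 \right)} + 3 \log{\left(x + 1 \right)}}{12}] = \frac{5}{2 x^{3} - 8 x^{2} - 2 x + 8} = f(x).
F(6) = - \frac{5 \log{\left(5 \right)}}{12} + \frac{\log{\left(2 \right)}}{6} + \frac{\log{\left(7 \right)}}{4}; F(9/2) = - \frac{5 \log{\left(\frac{7}{2} \right)}}{12} - \frac{\log{\left(2 \right)}}{6} + \frac{\log{\left(\frac{11}{2} \right)}}{4}.
Integral = F(6) - F(9/2) = - \frac{5 \log{\left(5 \right)}}{12} - \frac{\log{\left(\frac{11}{2} \right)}}{4} + \frac{\log{\left(2 \right)}}{3} + \frac{\log{\left(7 \right)}}{4} + \frac{5 \log{\left(\frac{7}{2} \right)}}{12}.

Antiderivative: F(x) = \frac{2 \log{\left(x - 4 \right)} - 5 \log{\left(x - 1 \right)} + 3 \log{\left(x + 1 \right)}}{12}; value = - \frac{5 \log{\left(5 \right)}}{12} - \frac{\log{\left(\frac{11}{2} \right)}}{4} + \frac{\log{\left(2 \right)}}{3} + \frac{\log{\left(7 \right)}}{4} + \frac{5 \log{\left(\frac{7}{2} \right)}}{12}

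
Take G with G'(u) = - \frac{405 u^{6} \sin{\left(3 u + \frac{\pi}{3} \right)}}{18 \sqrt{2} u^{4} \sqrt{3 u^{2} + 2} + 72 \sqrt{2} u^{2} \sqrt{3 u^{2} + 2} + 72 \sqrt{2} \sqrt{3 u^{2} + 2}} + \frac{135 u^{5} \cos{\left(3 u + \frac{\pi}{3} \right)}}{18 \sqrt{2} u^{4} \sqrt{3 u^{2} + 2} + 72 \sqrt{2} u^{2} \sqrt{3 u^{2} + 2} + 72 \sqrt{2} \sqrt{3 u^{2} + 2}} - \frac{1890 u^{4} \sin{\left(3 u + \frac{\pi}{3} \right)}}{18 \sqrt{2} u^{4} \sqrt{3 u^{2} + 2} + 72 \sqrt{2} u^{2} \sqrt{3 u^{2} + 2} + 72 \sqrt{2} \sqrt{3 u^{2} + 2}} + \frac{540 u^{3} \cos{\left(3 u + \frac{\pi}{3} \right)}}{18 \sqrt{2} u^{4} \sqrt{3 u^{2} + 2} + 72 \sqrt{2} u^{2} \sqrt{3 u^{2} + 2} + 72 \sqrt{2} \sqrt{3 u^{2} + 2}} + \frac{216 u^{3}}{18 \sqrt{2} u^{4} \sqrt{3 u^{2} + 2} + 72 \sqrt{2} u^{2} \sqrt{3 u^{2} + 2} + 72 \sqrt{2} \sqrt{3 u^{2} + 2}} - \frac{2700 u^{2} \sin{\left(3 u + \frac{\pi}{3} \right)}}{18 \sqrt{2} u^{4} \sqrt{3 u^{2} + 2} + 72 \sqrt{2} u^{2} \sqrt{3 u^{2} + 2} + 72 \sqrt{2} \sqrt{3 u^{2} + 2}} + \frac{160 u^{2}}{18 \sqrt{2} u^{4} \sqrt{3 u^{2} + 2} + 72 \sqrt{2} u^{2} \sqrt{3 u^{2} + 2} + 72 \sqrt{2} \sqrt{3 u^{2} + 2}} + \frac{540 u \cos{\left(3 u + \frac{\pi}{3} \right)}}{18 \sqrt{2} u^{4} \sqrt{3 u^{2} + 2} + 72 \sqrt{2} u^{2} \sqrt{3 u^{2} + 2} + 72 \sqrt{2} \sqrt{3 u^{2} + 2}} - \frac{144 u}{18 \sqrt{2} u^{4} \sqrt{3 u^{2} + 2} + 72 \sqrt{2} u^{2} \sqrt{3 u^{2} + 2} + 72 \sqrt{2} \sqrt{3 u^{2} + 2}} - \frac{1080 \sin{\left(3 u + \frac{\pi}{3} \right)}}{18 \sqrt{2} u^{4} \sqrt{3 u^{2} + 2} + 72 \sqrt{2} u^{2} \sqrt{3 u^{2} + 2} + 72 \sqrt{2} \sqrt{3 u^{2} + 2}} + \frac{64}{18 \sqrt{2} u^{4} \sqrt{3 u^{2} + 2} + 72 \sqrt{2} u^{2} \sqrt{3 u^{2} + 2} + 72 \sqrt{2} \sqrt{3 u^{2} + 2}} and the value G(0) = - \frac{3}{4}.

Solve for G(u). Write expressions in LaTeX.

G(u) = - \frac{\sqrt{2} \sqrt{3 u^{2} + 2} \left(- 16 u - 45 \left(u^{2} + 2\right) \cos{\left(3 u + \frac{\pi}{3} \right)} + 72\right)}{36 \left(u^{2} + 2\right)}

Recognize the product-rule pattern: G'(u) = v'r + vr' with v = - 2 \sqrt{\frac{3 u^{2}}{2} + 1}, r = \frac{3 - \frac{2 u}{3}}{\frac{3 u^{2}}{2} + 3} - \frac{5 \cos{\left(3 u + \frac{\pi}{3} \right)}}{4}, so integration by parts undoes it.
A general antiderivative is - 2 \sqrt{\frac{3 u^{2}}{2} + 1} \left(\frac{3 - \frac{2 u}{3}}{\frac{3 u^{2}}{2} + 3} - \frac{5 \cos{\left(3 u + \frac{\pi}{3} \right)}}{4}\right) + C.
The condition gives C = - \frac{3}{4} - (- \frac{3}{4}) = 0.
So G(u) = - \frac{\sqrt{2} \sqrt{3 u^{2} + 2} \left(- 16 u - 45 \left(u^{2} + 2\right) \cos{\left(3 u + \frac{\pi}{3} \right)} + 72\right)}{36 \left(u^{2} + 2\right)}.
Check: d/du[- \frac{\sqrt{2} \sqrt{3 u^{2} + 2} \left(- 16 u - 45 \left(u^{2} + 2\right) \cos{\left(3 u + \frac{\pi}{3} \right)} + 72\right)}{36 \left(u^{2} + 2\right)}] = \frac{- 405 \sqrt{2} u^{6} \sin{\left(3 u + \frac{\pi}{3} \right)} + 135 \sqrt{2} u^{5} \cos{\left(3 u + \frac{\pi}{3} \right)} - 1890 \sqrt{2} u^{4} \sin{\left(3 u + \frac{\pi}{3} \right)} + 540 \sqrt{2} u^{3} \cos{\left(3 u + \frac{\pi}{3} \right)} + 216 \sqrt{2} u^{3} - 2700 \sqrt{2} u^{2} \sin{\left(3 u + \frac{\pi}{3} \right)} + 160 \sqrt{2} u^{2} + 540 \sqrt{2} u \cos{\left(3 u + \frac{\pi}{3} \right)} - 144 \sqrt{2} u - 1080 \sqrt{2} \sin{\left(3 u + \frac{\pi}{3} \right)} + 64 \sqrt{2}}{36 u^{4} \sqrt{3 u^{2} + 2} + 144 u^{2} \sqrt{3 u^{2} + 2} + 144 \sqrt{3 u^{2} + 2}}, which equals G'(u).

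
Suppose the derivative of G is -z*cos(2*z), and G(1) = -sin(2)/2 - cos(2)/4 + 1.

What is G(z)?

G(z) = -z*sin(2*z)/2 - cos(2*z)/4 + 1

Any candidate G(z) must reproduce the stated G'(z) exactly.
A general antiderivative is -z*sin(2*z)/2 - cos(2*z)/4 + C.
The condition gives C = -sin(2)/2 - cos(2)/4 + 1 - (-sin(2)/2 - cos(2)/4) = 1.
So G(z) = -z*sin(2*z)/2 - cos(2*z)/4 + 1.
Check: d/dz[-z*sin(2*z)/2 - cos(2*z)/4 + 1] = -z*cos(2*z) = G'(z).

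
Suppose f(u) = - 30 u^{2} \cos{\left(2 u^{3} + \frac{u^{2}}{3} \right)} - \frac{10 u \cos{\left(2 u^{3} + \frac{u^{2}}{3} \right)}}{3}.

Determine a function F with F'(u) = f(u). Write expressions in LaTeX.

An antiderivative is F(u) = - 5 \sin{\left(2 u^{3} + \frac{u^{2}}{3} \right)}.

The substitution w = 2 u^{3} + \frac{u^{2}}{3} works: f is exactly (dF/dw)*(dw/du) for that inner function.
Check: d/du[- 5 \sin{\left(2 u^{3} + \frac{u^{2}}{3} \right)}] = - 30 u^{2} \cos{\left(2 u^{3} + \frac{u^{2}}{3} \right)} - \frac{10 u \cos{\left(2 u^{3} + \frac{u^{2}}{3} \right)}}{3} = f(u).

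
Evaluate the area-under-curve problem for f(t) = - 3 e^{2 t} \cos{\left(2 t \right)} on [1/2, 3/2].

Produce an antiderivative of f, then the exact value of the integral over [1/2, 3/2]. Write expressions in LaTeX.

A first test for any F(t): its t-derivative must equal f(t) identically.
F(t) = - \frac{3 \left(\sin{\left(2 t \right)} + \cos{\left(2 t \right)}\right) e^{2 t}}{4} is an antiderivative of f.
Check: d/dt[- \frac{3 \left(\sin{\left(2 t \right)} + \cos{\left(2 t \right)}\right) e^{2 t}}{4}] = - 3 e^{2 t} \cos{\left(2 t \right)} = f(t).
F(3/2) = - \frac{3 e^{3} \sin{\left(3 \right)}}{4} - \frac{3 e^{3} \cos{\left(3 \right)}}{4}; F(1/2) = - \frac{3 e \sin{\left(1 \right)}}{4} - \frac{3 e \cos{\left(1 \right)}}{4}.
Integral = F(3/2) - F(1/2) = - \frac{3 e^{3} \sin{\left(3 \right)}}{4} + \frac{3 e \cos{\left(1 \right)}}{4} + \frac{3 e \sin{\left(1 \right)}}{4} - \frac{3 e^{3} \cos{\left(3 \right)}}{4}.

Antiderivative: F(t) = - \frac{3 \left(\sin{\left(2 t \right)} + \cos{\left(2 t \right)}\right) e^{2 t}}{4}; value = - \frac{3 e^{3} \sin{\left(3 \right)}}{4} + \frac{3 e \cos{\left(1 \right)}}{4} + \frac{3 e \sin{\left(1 \right)}}{4} - \frac{3 e^{3} \cos{\left(3 \right)}}{4}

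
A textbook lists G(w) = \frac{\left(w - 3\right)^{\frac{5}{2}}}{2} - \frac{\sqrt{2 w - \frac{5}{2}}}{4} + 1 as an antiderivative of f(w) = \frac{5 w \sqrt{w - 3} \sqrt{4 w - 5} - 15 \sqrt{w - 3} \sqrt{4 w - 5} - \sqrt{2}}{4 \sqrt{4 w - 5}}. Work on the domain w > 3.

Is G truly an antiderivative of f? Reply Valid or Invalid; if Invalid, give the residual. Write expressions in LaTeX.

d/dw[G] = \frac{5 w \sqrt{w - 3} \sqrt{4 w - 5} - 15 \sqrt{w - 3} \sqrt{4 w - 5} - \sqrt{2}}{4 \sqrt{4 w - 5}}
This equals f(w) exactly, so the claim holds.

Valid - the claim checks out under differentiation.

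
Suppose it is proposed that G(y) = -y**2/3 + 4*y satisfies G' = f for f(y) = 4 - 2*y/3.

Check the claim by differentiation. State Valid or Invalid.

d/dy[G] = 4 - 2*y/3
This equals f(y) exactly, so the claim holds.

Valid - differentiating G returns exactly f.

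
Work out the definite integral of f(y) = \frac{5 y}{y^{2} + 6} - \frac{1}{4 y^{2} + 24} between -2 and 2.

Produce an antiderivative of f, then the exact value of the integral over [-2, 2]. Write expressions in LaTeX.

Integrate term by term and add the pieces.
F(y) = \frac{60 \log{\left(y^{2} + 6 \right)} - \sqrt{6} \operatorname{atan}{\left(\frac{\sqrt{6} y}{6} \right)}}{24} is an antiderivative of f.
Check: d/dy[\frac{60 \log{\left(y^{2} + 6 \right)} - \sqrt{6} \operatorname{atan}{\left(\frac{\sqrt{6} y}{6} \right)}}{24}] = \frac{20 y - 1}{4 y^{2} + 24}, which equals f(y).
F(2) = - \frac{\sqrt{6} \operatorname{atan}{\left(\frac{\sqrt{6}}{3} \right)}}{24} + \frac{5 \log{\left(10 \right)}}{2}; F(-2) = \frac{\sqrt{6} \operatorname{atan}{\left(\frac{\sqrt{6}}{3} \right)}}{24} + \frac{5 \log{\left(10 \right)}}{2}.
Integral = F(2) - F(-2) = - \frac{\sqrt{6} \operatorname{atan}{\left(\frac{\sqrt{6}}{3} \right)}}{12}.

Antiderivative: F(y) = \frac{60 \log{\left(y^{2} + 6 \right)} - \sqrt{6} \operatorname{atan}{\left(\frac{\sqrt{6} y}{6} \right)}}{24}; value = - \frac{\sqrt{6} \operatorname{atan}{\left(\frac{\sqrt{6}}{3} \right)}}{12}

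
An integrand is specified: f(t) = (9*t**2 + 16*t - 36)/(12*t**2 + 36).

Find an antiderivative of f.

A candidate is checked by its d/dt: the result must match f(t).
Check: d/dt[(9*t + 8*log(t**2 + 3) - 21*sqrt(3)*atan(sqrt(3)*t/3))/12] = (9*t**2 + 16*t - 36)/(12*t**2 + 36) = f(t).

An antiderivative is F(t) = (9*t + 8*log(t**2 + 3) - 21*sqrt(3)*atan(sqrt(3)*t/3))/12.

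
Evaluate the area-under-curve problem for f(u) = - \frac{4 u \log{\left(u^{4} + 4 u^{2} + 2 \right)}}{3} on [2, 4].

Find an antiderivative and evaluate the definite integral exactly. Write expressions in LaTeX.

Differentiate the proposed F(u) back; it has to land on f(u) exactly.
F(u) = \frac{2 \left(- u^{2} \log{\left(u^{4} + 4 u^{2} + 2 \right)} + 2 u^{2} + \left(-2 + \sqrt{2}\right) \log{\left(u^{2} - \sqrt{2} + 2 \right)} + \left(-2 - \sqrt{2}\right) \log{\left(u^{2} + \sqrt{2} + 2 \right)}\right)}{3} is an antiderivative of f.
Check: d/du[\frac{2 \left(- u^{2} \log{\left(u^{4} + 4 u^{2} + 2 \right)} + 2 u^{2} + \left(-2 + \sqrt{2}\right) \log{\left(u^{2} - \sqrt{2} + 2 \right)} + \left(-2 - \sqrt{2}\right) \log{\left(u^{2} + \sqrt{2} + 2 \right)}\right)}{3}] = - \frac{4 u \log{\left(u^{4} + 4 u^{2} + 2 \right)}}{3} = f(u).
F(4) = - \frac{32 \log{\left(322 \right)}}{3} - \frac{4 \log{\left(\sqrt{2} + 18 \right)}}{3} - \frac{4 \log{\left(18 - \sqrt{2} \right)}}{3} - \frac{2 \sqrt{2} \log{\left(\sqrt{2} + 18 \right)}}{3} + \frac{2 \sqrt{2} \log{\left(18 - \sqrt{2} \right)}}{3} + \frac{64}{3}; F(2) = - \frac{8 \log{\left(34 \right)}}{3} - \frac{4 \log{\left(\sqrt{2} + 6 \right)}}{3} - \frac{4 \log{\left(6 - \sqrt{2} \right)}}{3} - \frac{2 \sqrt{2} \log{\left(\sqrt{2} + 6 \right)}}{3} + \frac{2 \sqrt{2} \log{\left(6 - \sqrt{2} \right)}}{3} + \frac{16}{3}.
Integral = F(4) - F(2) = - \frac{32 \log{\left(322 \right)}}{3} - \frac{4 \log{\left(\sqrt{2} + 18 \right)}}{3} - \frac{4 \log{\left(18 - \sqrt{2} \right)}}{3} - \frac{2 \sqrt{2} \log{\left(\sqrt{2} + 18 \right)}}{3} - \frac{2 \sqrt{2} \log{\left(6 - \sqrt{2} \right)}}{3} + \frac{2 \sqrt{2} \log{\left(\sqrt{2} + 6 \right)}}{3} + \frac{4 \log{\left(6 - \sqrt{2} \right)}}{3} + \frac{2 \sqrt{2} \log{\left(18 - \sqrt{2} \right)}}{3} + \frac{4 \log{\left(\sqrt{2} + 6 \right)}}{3} + \frac{8 \log{\left(34 \right)}}{3} + 16.

Antiderivative: F(u) = \frac{2 \left(- u^{2} \log{\left(u^{4} + 4 u^{2} + 2 \right)} + 2 u^{2} + \left(-2 + \sqrt{2}\right) \log{\left(u^{2} - \sqrt{2} + 2 \right)} + \left(-2 - \sqrt{2}\right) \log{\left(u^{2} + \sqrt{2} + 2 \right)}\right)}{3}; value = - \frac{32 \log{\left(322 \right)}}{3} - \frac{4 \log{\left(\sqrt{2} + 18 \right)}}{3} - \frac{4 \log{\left(18 - \sqrt{2} \right)}}{3} - \frac{2 \sqrt{2} \log{\left(\sqrt{2} + 18 \right)}}{3} - \frac{2 \sqrt{2} \log{\left(6 - \sqrt{2} \right)}}{3} + \frac{2 \sqrt{2} \log{\left(\sqrt{2} + 6 \right)}}{3} + \frac{4 \log{\left(6 - \sqrt{2} \right)}}{3} + \frac{2 \sqrt{2} \log{\left(18 - \sqrt{2} \right)}}{3} + \frac{4 \log{\left(\sqrt{2} + 6 \right)}}{3} + \frac{8 \log{\left(34 \right)}}{3} + 16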